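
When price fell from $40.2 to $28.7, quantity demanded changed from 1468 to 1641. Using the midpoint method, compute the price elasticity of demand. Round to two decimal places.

-0.33

%Δq = (1641 − 1468)/[(1468 + 1641)/2] = 173/1554.5 ≈ 0.1113.
%Δp = (28.7 − 40.2)/[(40.2 + 28.7)/2] = -11.5/34.45 ≈ -0.3338.
Arc elasticity E = %Δq/%Δp ≈ 0.1113/-0.3338 ≈ -0.33.
|E| < 1: demand is inelastic over this range.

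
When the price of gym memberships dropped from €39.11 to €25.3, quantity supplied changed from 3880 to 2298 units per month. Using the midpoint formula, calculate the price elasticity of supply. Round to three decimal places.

1.194

%ΔQ = (2298 − 3880)/[(3880 + 2298)/2] = -1582/3089 ≈ -0.5121.
%Δp = (25.3 − 39.11)/[(39.11 + 25.3)/2] = -13.81/32.205 ≈ -0.4288.
Arc elasticity E = %ΔQ/%Δp ≈ -0.5121/-0.4288 ≈ 1.194.
|E| > 1: supply is elastic over this range.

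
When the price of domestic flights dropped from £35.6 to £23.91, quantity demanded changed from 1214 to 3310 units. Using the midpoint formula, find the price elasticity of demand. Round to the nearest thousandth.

-2.359

%Δq = (3310 − 1214)/[(1214 + 3310)/2] = 2096/2262 ≈ 0.9266.
%ΔP = (23.91 − 35.6)/[(35.6 + 23.91)/2] = -11.69/29.755 ≈ -0.3929.
Arc elasticity E = %Δq/%ΔP ≈ 0.9266/-0.3929 ≈ -2.359.
|E| > 1: demand is elastic over this range.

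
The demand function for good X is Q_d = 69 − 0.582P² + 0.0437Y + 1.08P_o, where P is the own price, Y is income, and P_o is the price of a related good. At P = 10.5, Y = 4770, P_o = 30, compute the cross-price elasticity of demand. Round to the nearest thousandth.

First evaluate Q_d: 69 − 0.582(10.5)² + 0.0437(4770) + 1.08(30) = 69 − 64.1655 + 208.449 + 32.4 = 245.6835.
∂Q_d/∂P_o = +1.08, so E_xy = 1.08·(30/245.6835) ≈ 0.132.
E_xy > 0: the goods are substitutes.

0.132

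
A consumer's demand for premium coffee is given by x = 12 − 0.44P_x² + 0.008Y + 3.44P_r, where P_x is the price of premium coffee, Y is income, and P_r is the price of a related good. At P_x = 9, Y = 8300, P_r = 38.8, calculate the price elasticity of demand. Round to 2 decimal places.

First evaluate x: 12 − 0.44(9)² + 0.008(8300) + 3.44(38.8) = 12 − 35.64 + 66.4 + 133.472 = 176.232.
∂x/∂P_x = −2·0.44·P_x = -7.92, so E_p = -7.92·(9/176.232) ≈ -0.40.
|E_p| < 1: demand is inelastic.

-0.40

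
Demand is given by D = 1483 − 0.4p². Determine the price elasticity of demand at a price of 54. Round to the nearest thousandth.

-7.368

At p = 54, D = 316.6.
dD/dp = −2·0.4·p = −43.2.
Point elasticity E = (dD/dp)·(p/D) = -43.2 × 54/316.6 ≈ -7.368.
|E| > 1, so demand is elastic at this price.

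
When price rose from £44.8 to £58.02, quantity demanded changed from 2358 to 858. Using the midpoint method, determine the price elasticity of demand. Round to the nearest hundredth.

-3.63

%Δq = (858 − 2358)/[(2358 + 858)/2] = -1500/1608 ≈ -0.9328.
%Δp = (58.02 − 44.8)/[(44.8 + 58.02)/2] = 13.22/51.41 ≈ 0.2571.
Arc elasticity E = %Δq/%Δp ≈ -0.9328/0.2571 ≈ -3.63.
|E| > 1: demand is elastic over this range.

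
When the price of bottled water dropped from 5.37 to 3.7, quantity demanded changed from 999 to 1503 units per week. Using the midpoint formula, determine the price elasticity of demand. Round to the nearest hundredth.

%ΔQ = (1503 − 999)/[(999 + 1503)/2] = 504/1251 ≈ 0.4029.
%Δp = (3.7 − 5.37)/[(5.37 + 3.7)/2] = -1.67/4.535 ≈ -0.3682.
Arc elasticity E = %ΔQ/%Δp ≈ 0.4029/-0.3682 ≈ -1.09.
|E| > 1: demand is elastic over this range.

-1.09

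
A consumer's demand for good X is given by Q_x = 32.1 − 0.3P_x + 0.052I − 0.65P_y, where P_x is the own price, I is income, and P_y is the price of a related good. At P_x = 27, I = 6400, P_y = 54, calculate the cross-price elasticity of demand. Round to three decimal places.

Substituting, Q_x = 32.1 − 0.3(27) + 0.052(6400) − 0.65(54) = 32.1 − 8.1 + 332.8 − 35.1 = 321.7.
∂Q_x/∂P_y = −0.65, so E_xy = -0.65·(54/321.7) ≈ -0.109.
E_xy < 0: the goods are complements.

-0.109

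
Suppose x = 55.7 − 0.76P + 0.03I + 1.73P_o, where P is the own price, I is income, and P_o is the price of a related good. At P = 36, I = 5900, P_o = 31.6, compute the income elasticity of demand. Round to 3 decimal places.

At the given point, x = 55.7 − 0.76(36) + 0.03(5900) + 1.73(31.6) = 55.7 − 27.36 + 177 + 54.668 = 260.008.
∂x/∂I = +0.03, so E_I = 0.03·(5900/260.008) ≈ 0.681.
E_I ∈ (0,1): normal good (necessity).

0.681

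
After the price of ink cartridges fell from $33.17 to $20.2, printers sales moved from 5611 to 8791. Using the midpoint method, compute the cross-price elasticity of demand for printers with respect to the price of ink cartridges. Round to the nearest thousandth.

%ΔQ_x = (8791 − 5611)/[(5611+8791)/2] = 3180/7201 ≈ 0.4416.
%ΔP_y = (20.2 − 33.17)/[(33.17+20.2)/2] ≈ -0.4860.
E_xy = 0.4416/-0.4860 ≈ -0.909.
E_xy < 0, so printers and ink cartridges are complements.

-0.909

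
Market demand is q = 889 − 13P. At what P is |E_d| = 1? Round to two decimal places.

34.19

For linear demand q = a − bP, E = −bP/(a − bP). |E| = 1 ⇒ bP = a − bP ⇒ P = a/(2b).
P = 889/(2·13) ≈ 34.19.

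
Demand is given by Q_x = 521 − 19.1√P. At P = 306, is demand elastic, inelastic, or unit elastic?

At P = 306, Q_x = 186.8865.
dQ_x/dP = −19.1/(2√P) = −19.1/(2·17.4929).
Point elasticity E = (dQ_x/dP)·(P/Q_x) = -0.5459 × 306/186.8865 ≈ -0.894.
|E| ≈ 0.894 < 1, so demand is inelastic.

inelastic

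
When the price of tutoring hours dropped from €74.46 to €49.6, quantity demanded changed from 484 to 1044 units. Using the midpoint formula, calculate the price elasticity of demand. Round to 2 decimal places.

%ΔQ = (1044 − 484)/[(484 + 1044)/2] = 560/764 ≈ 0.7330.
%ΔP = (49.6 − 74.46)/[(74.46 + 49.6)/2] = -24.86/62.03 ≈ -0.4008.
Arc elasticity E = %ΔQ/%ΔP ≈ 0.7330/-0.4008 ≈ -1.83.
|E| > 1: demand is elastic over this range.

-1.83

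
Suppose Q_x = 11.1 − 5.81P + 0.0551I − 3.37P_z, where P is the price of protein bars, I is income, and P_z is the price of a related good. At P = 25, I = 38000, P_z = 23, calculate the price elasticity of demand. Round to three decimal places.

At the given point, Q_x = 11.1 − 5.81(25) + 0.0551(38000) − 3.37(23) = 11.1 − 145.25 + 2093.8 − 77.51 = 1882.14.
∂Q_x/∂P = −5.81, so E_p = (−5.81)·(25/1882.14) ≈ -0.077.
|E_p| < 1: demand is inelastic.

-0.077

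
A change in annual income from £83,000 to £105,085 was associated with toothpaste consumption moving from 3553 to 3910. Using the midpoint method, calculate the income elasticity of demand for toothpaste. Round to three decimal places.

0.407

%ΔQ = (3910 − 3553)/[(3553+3910)/2] = 357/3731.5 ≈ 0.0957.
%ΔI = (105,085 − 83,000)/[(83,000+105,085)/2] = 22085/94042.5 ≈ 0.2348.
E_I = %ΔQ/%ΔI ≈ 0.407.
E_I ∈ (0,1): normal good (necessity).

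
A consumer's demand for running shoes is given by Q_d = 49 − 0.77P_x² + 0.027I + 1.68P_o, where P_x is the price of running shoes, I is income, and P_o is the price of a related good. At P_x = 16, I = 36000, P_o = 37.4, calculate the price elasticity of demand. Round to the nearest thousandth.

-0.445

First evaluate Q_d: 49 − 0.77(16)² + 0.027(36000) + 1.68(37.4) = 49 − 197.12 + 972 + 62.832 = 886.712.
∂Q_d/∂P_x = −2·0.77·P_x = -24.64, so E_p = -24.64·(16/886.712) ≈ -0.445.
|E_p| < 1: demand is inelastic.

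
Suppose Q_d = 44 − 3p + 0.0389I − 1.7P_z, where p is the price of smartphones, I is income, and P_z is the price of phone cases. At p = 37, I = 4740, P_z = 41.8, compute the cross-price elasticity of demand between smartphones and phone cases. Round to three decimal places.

Evaluating quantity at (p, I, P_z) gives Q_d = 44 − 3(37) + 0.0389(4740) − 1.7(41.8) = 44 − 111 + 184.386 − 71.06 = 46.326.
∂Q_d/∂P_z = −1.7, so E_xy = -1.7·(41.8/46.326) ≈ -1.534.
E_xy < 0: the goods are complements.

-1.534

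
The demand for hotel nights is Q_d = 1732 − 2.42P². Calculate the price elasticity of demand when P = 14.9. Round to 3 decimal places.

At P = 14.9, Q_d = 1194.7358.
dQ_d/dP = −2·2.42·P = −72.116.
Point elasticity E = (dQ_d/dP)·(P/Q_d) = -72.116 × 14.9/1194.7358 ≈ -0.899.
|E| < 1, so demand is inelastic at this price.

-0.899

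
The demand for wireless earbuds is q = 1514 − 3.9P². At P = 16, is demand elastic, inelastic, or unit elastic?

At P = 16, q = 515.6.
dq/dP = −2·3.9·P = −124.8.
Point elasticity E = (dq/dP)·(P/q) = -124.8 × 16/515.6 ≈ -3.873.
|E| ≈ 3.873 > 1, so demand is elastic.

elastic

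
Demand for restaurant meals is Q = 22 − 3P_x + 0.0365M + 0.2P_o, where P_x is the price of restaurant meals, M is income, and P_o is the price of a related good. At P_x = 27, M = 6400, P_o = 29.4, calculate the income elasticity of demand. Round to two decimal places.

Evaluating quantity at (P_x, M, P_o) gives Q = 22 − 3(27) + 0.0365(6400) + 0.2(29.4) = 22 − 81 + 233.6 + 5.88 = 180.48.
∂Q/∂M = +0.0365, so E_I = 0.0365·(6400/180.48) ≈ 1.29.
E_I > 1: normal good (luxury).

1.29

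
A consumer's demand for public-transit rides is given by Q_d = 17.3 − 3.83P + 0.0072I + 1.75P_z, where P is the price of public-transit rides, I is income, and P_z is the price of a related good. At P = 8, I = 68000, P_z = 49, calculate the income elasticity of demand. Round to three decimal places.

0.871

First evaluate Q_d: 17.3 − 3.83(8) + 0.0072(68000) + 1.75(49) = 17.3 − 30.64 + 489.6 + 85.75 = 562.01.
∂Q_d/∂I = +0.0072, so E_I = 0.0072·(68000/562.01) ≈ 0.871.
E_I ∈ (0,1): normal good (necessity).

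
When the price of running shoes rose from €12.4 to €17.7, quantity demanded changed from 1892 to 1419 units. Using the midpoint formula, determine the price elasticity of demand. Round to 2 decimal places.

-0.81

%Δq = (1419 − 1892)/[(1892 + 1419)/2] = -473/1655.5 ≈ -0.2857.
%Δp = (17.7 − 12.4)/[(12.4 + 17.7)/2] = 5.3/15.05 ≈ 0.3522.
Arc elasticity E = %Δq/%Δp ≈ -0.2857/0.3522 ≈ -0.81.
|E| < 1: demand is inelastic over this range.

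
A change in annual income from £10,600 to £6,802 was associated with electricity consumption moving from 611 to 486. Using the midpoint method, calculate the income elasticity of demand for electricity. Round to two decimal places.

0.52

%ΔQ = (486 − 611)/[(611+486)/2] = -125/548.5 ≈ -0.2279.
%ΔM = (6,802 − 10,600)/[(10,600+6,802)/2] = -3798/8701 ≈ -0.4365.
E_I = %ΔQ/%ΔM ≈ 0.52.
E_I ∈ (0,1): normal good (necessity).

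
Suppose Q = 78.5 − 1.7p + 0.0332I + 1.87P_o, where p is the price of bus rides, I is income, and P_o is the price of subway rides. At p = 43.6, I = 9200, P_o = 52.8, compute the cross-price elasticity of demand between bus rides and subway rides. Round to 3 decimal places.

0.242

Q = 78.5 − 1.7(43.6) + 0.0332(9200) + 1.87(52.8) = 78.5 − 74.12 + 305.44 + 98.736 = 408.556.
∂Q/∂P_o = +1.87, so E_xy = 1.87·(52.8/408.556) ≈ 0.242.
E_xy > 0: the goods are substitutes.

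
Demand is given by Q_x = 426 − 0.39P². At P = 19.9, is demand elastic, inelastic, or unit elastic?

elastic

At P = 19.9, Q_x = 271.5561.
dQ_x/dP = −2·0.39·P = −15.522.
Point elasticity E = (dQ_x/dP)·(P/Q_x) = -15.522 × 19.9/271.5561 ≈ -1.137.
|E| ≈ 1.137 > 1, so demand is elastic.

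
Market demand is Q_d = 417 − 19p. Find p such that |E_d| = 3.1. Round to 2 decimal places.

Set −bp/(a − bp) = −3.1 ⇒ bp = 3.1(a − bp) ⇒ bp(1+3.1) = 3.1·a.
p = 3.1·417/(19·4.1) ≈ 16.59.

16.59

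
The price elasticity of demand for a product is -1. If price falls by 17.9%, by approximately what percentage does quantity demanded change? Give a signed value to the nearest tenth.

%ΔQ ≈ E × %ΔP = (-1) × (-17.9%) = 17.9%.

17.9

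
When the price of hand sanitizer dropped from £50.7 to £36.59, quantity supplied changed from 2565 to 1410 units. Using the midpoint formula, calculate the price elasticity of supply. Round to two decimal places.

%ΔQ = (1410 − 2565)/[(2565 + 1410)/2] = -1155/1987.5 ≈ -0.5811.
%Δp = (36.59 − 50.7)/[(50.7 + 36.59)/2] = -14.11/43.645 ≈ -0.3233.
Arc elasticity E = %ΔQ/%Δp ≈ -0.5811/-0.3233 ≈ 1.80.
|E| > 1: supply is elastic over this range.

1.80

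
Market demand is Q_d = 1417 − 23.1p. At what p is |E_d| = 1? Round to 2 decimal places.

For linear demand Q_d = a − bp, E = −bp/(a − bp). |E| = 1 ⇒ bp = a − bp ⇒ p = a/(2b).
p = 1417/(2·23.1) ≈ 30.67.

30.67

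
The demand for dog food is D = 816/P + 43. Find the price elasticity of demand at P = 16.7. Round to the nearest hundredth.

-0.53

At P = 16.7, D = 91.8623.
dD/dP = −816/P² = −2.9259.
Point elasticity E = (dD/dP)·(P/D) = -2.9259 × 16.7/91.8623 ≈ -0.53.
|E| < 1, so demand is inelastic at this price.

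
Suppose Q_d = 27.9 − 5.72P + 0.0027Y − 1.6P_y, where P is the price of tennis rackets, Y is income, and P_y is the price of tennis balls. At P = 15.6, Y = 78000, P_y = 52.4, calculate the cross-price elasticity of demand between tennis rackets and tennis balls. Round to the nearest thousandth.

-1.281

Evaluating quantity at (P, Y, P_y) gives Q_d = 27.9 − 5.72(15.6) + 0.0027(78000) − 1.6(52.4) = 27.9 − 89.232 + 210.6 − 83.84 = 65.428.
∂Q_d/∂P_y = −1.6, so E_xy = -1.6·(52.4/65.428) ≈ -1.281.
E_xy < 0: the goods are complements.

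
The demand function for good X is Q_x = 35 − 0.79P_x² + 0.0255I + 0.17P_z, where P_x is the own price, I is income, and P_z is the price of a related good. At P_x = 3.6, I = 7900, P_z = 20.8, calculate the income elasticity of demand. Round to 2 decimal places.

First evaluate Q_x: 35 − 0.79(3.6)² + 0.0255(7900) + 0.17(20.8) = 35 − 10.2384 + 201.45 + 3.536 = 229.7476.
∂Q_x/∂I = +0.0255, so E_I = 0.0255·(7900/229.7476) ≈ 0.88.
E_I ∈ (0,1): normal good (necessity).

0.88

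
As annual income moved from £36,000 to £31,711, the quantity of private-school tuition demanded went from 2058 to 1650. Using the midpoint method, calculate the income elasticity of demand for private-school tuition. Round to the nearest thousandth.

%ΔQ = (1650 − 2058)/[(2058+1650)/2] = -408/1854 ≈ -0.2201.
%ΔY = (31,711 − 36,000)/[(36,000+31,711)/2] = -4289/33855.5 ≈ -0.1267.
E_I = %ΔQ/%ΔY ≈ 1.737.
E_I > 1: normal good (luxury).

1.737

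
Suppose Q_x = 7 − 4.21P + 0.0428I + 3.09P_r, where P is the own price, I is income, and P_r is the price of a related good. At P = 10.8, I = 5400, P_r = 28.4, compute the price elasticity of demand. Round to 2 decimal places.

-0.16

Q_x = 7 − 4.21(10.8) + 0.0428(5400) + 3.09(28.4) = 7 − 45.468 + 231.12 + 87.756 = 280.408.
∂Q_x/∂P = −4.21, so E_p = (−4.21)·(10.8/280.408) ≈ -0.16.
|E_p| < 1: demand is inelastic.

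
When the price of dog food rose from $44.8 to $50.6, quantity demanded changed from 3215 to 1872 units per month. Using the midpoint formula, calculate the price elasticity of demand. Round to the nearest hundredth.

-4.34

%Δq = (1872 − 3215)/[(3215 + 1872)/2] = -1343/2543.5 ≈ -0.5280.
%Δp = (50.6 − 44.8)/[(44.8 + 50.6)/2] = 5.8/47.7 ≈ 0.1216.
Arc elasticity E = %Δq/%Δp ≈ -0.5280/0.1216 ≈ -4.34.
|E| > 1: demand is elastic over this range.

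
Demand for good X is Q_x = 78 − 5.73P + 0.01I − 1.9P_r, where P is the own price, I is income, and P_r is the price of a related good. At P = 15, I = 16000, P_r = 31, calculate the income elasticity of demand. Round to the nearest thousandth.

Evaluating quantity at (P, I, P_r) gives Q_x = 78 − 5.73(15) + 0.01(16000) − 1.9(31) = 78 − 85.95 + 160 − 58.9 = 93.15.
∂Q_x/∂I = +0.01, so E_I = 0.01·(16000/93.15) ≈ 1.718.
E_I > 1: normal good (luxury).

1.718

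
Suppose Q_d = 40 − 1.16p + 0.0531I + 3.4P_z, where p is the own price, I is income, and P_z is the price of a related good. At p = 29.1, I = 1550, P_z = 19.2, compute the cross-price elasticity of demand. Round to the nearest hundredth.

0.42

Q_d = 40 − 1.16(29.1) + 0.0531(1550) + 3.4(19.2) = 40 − 33.756 + 82.305 + 65.28 = 153.829.
∂Q_d/∂P_z = +3.4, so E_xy = 3.4·(19.2/153.829) ≈ 0.42.
E_xy > 0: the goods are substitutes.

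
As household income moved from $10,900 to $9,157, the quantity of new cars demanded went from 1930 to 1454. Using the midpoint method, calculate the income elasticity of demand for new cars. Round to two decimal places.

%ΔQ = (1454 − 1930)/[(1930+1454)/2] = -476/1692 ≈ -0.2813.
%ΔY = (9,157 − 10,900)/[(10,900+9,157)/2] = -1743/10028.5 ≈ -0.1738.
E_I = %ΔQ/%ΔY ≈ 1.62.
E_I > 1: normal good (luxury).

1.62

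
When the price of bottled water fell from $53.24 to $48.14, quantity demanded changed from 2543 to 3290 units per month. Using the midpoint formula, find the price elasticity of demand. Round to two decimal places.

-2.55

%ΔQ = (3290 − 2543)/[(2543 + 3290)/2] = 747/2916.5 ≈ 0.2561.
%ΔP = (48.14 − 53.24)/[(53.24 + 48.14)/2] = -5.1/50.69 ≈ -0.1006.
Arc elasticity E = %ΔQ/%ΔP ≈ 0.2561/-0.1006 ≈ -2.55.
|E| > 1: demand is elastic over this range.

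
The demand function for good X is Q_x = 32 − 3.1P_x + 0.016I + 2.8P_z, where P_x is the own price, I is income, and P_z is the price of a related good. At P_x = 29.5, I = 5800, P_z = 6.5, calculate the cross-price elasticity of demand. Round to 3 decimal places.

Substituting, Q_x = 32 − 3.1(29.5) + 0.016(5800) + 2.8(6.5) = 32 − 91.45 + 92.8 + 18.2 = 51.55.
∂Q_x/∂P_z = +2.8, so E_xy = 2.8·(6.5/51.55) ≈ 0.353.
E_xy > 0: the goods are substitutes.

0.353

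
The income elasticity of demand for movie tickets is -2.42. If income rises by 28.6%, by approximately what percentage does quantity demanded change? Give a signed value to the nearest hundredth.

-69.21

%ΔQ ≈ E × %ΔI = (-2.42) × (28.6%) ≈ -69.21%.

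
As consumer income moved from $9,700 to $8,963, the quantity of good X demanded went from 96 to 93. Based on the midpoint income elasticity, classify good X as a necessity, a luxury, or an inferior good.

necessity

%ΔQ = (93 − 96)/[(96+93)/2] = -3/94.5 ≈ -0.0317.
%ΔY = (8,963 − 9,700)/[(9,700+8,963)/2] = -737/9331.5 ≈ -0.0790.
E_I = %ΔQ/%ΔY ≈ 0.402.
E_I ∈ (0,1): normal good (necessity).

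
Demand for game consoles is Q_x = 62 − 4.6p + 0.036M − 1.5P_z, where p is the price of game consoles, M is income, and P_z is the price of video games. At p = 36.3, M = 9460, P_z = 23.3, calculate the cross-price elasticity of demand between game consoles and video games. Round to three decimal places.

Substituting, Q_x = 62 − 4.6(36.3) + 0.036(9460) − 1.5(23.3) = 62 − 166.98 + 340.56 − 34.95 = 200.63.
∂Q_x/∂P_z = −1.5, so E_xy = -1.5·(23.3/200.63) ≈ -0.174.
E_xy < 0: the goods are complements.

-0.174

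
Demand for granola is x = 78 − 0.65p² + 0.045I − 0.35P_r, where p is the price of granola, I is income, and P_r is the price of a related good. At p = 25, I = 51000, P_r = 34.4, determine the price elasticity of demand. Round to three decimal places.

At the given point, x = 78 − 0.65(25)² + 0.045(51000) − 0.35(34.4) = 78 − 406.25 + 2295 − 12.04 = 1954.71.
∂x/∂p = −2·0.65·p = -32.5, so E_p = -32.5·(25/1954.71) ≈ -0.416.
|E_p| < 1: demand is inelastic.

-0.416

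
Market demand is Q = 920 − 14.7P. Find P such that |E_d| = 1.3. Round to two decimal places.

35.37

Set −bP/(a − bP) = −1.3 ⇒ bP = 1.3(a − bP) ⇒ bP(1+1.3) = 1.3·a.
P = 1.3·920/(14.7·2.3) ≈ 35.37.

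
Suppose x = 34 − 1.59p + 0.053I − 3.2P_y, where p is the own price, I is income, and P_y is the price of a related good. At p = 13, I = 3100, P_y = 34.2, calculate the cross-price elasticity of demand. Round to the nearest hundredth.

-1.60

First evaluate x: 34 − 1.59(13) + 0.053(3100) − 3.2(34.2) = 34 − 20.67 + 164.3 − 109.44 = 68.19.
∂x/∂P_y = −3.2, so E_xy = -3.2·(34.2/68.19) ≈ -1.60.
E_xy < 0: the goods are complements.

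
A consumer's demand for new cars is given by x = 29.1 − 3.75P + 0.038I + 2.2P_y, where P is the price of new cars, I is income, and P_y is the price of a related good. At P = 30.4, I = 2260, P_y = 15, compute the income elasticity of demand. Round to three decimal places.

Substituting, x = 29.1 − 3.75(30.4) + 0.038(2260) + 2.2(15) = 29.1 − 114 + 85.88 + 33 = 33.98.
∂x/∂I = +0.038, so E_I = 0.038·(2260/33.98) ≈ 2.527.
E_I > 1: normal good (luxury).

2.527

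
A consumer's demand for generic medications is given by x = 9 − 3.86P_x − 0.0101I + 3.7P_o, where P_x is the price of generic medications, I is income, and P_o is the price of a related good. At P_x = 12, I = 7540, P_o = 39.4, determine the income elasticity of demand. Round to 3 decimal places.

Substituting, x = 9 − 3.86(12) − 0.0101(7540) + 3.7(39.4) = 9 − 46.32 − 76.154 + 145.78 = 32.306.
∂x/∂I = −0.0101, so E_I = -0.0101·(7540/32.306) ≈ -2.357.
E_I < 0: inferior good.

-2.357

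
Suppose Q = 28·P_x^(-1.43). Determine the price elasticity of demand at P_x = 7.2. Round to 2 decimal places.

-1.43

For a Cobb–Douglas (constant-elasticity) form Q = A·P_x^α·…, the elasticity with respect to P_x equals the exponent α at every point.
Here the exponent on P_x is -1.43, so the price elasticity of demand is -1.43.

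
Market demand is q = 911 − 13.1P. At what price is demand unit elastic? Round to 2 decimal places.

For linear demand q = a − bP, E = −bP/(a − bP). |E| = 1 ⇒ bP = a − bP ⇒ P = a/(2b).
P = 911/(2·13.1) ≈ 34.77.

34.77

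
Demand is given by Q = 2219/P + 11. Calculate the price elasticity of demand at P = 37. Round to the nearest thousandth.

-0.845

At P = 37, Q = 70.973.
dQ/dP = −2219/P² = −1.6209.
Point elasticity E = (dQ/dP)·(P/Q) = -1.6209 × 37/70.973 ≈ -0.845.
|E| < 1, so demand is inelastic at this price.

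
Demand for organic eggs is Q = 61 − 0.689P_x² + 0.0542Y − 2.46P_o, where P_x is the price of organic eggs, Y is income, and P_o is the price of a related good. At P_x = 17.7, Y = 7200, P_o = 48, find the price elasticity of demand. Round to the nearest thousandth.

-3.680

Q = 61 − 0.689(17.7)² + 0.0542(7200) − 2.46(48) = 61 − 215.8568 + 390.24 − 118.08 = 117.3032.
∂Q/∂P_x = −2·0.689·P_x = -24.3906, so E_p = -24.3906·(17.7/117.3032) ≈ -3.680.
|E_p| > 1: demand is elastic.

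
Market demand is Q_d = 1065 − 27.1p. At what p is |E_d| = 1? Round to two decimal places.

19.65

For linear demand Q_d = a − bp, E = −bp/(a − bp). |E| = 1 ⇒ bp = a − bp ⇒ p = a/(2b).
p = 1065/(2·27.1) ≈ 19.65.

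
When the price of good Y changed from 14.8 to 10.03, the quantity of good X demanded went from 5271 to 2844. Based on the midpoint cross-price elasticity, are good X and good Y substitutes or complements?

%ΔQ_x = (2844 − 5271)/[(5271+2844)/2] = -2427/4057.5 ≈ -0.5982.
%ΔP_y = (10.03 − 14.8)/[(14.8+10.03)/2] ≈ -0.3842.
E_xy = -0.5982/-0.3842 ≈ 1.557.
E_xy > 0, so the goods are substitutes.

substitutes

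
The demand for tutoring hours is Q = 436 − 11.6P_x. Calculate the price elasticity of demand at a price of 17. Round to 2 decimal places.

-0.83

At P_x = 17, Q = 238.8.
dQ/dP_x = −11.6.
Point elasticity E = (dQ/dP_x)·(P_x/Q) = -11.6 × 17/238.8 ≈ -0.83.
|E| < 1, so demand is inelastic at this price.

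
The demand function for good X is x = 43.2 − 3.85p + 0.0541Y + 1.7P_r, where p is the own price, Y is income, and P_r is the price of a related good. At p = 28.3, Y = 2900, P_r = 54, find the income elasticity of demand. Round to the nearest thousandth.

0.858

First evaluate x: 43.2 − 3.85(28.3) + 0.0541(2900) + 1.7(54) = 43.2 − 108.955 + 156.89 + 91.8 = 182.935.
∂x/∂Y = +0.0541, so E_I = 0.0541·(2900/182.935) ≈ 0.858.
E_I ∈ (0,1): normal good (necessity).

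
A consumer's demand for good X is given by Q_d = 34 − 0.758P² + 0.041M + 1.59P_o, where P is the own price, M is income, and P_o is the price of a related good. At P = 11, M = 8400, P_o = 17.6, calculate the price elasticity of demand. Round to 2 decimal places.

-0.58

First evaluate Q_d: 34 − 0.758(11)² + 0.041(8400) + 1.59(17.6) = 34 − 91.718 + 344.4 + 27.984 = 314.666.
∂Q_d/∂P = −2·0.758·P = -16.676, so E_p = -16.676·(11/314.666) ≈ -0.58.
|E_p| < 1: demand is inelastic.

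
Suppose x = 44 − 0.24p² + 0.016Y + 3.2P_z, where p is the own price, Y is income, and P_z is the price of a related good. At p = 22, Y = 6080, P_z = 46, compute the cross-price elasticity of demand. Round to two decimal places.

First evaluate x: 44 − 0.24(22)² + 0.016(6080) + 3.2(46) = 44 − 116.16 + 97.28 + 147.2 = 172.32.
∂x/∂P_z = +3.2, so E_xy = 3.2·(46/172.32) ≈ 0.85.
E_xy > 0: the goods are substitutes.

0.85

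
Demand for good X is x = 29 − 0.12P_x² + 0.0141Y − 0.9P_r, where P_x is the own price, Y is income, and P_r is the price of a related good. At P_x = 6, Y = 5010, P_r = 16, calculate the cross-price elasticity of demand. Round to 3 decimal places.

Substituting, x = 29 − 0.12(6)² + 0.0141(5010) − 0.9(16) = 29 − 4.32 + 70.641 − 14.4 = 80.921.
∂x/∂P_r = −0.9, so E_xy = -0.9·(16/80.921) ≈ -0.178.
E_xy < 0: the goods are complements.

-0.178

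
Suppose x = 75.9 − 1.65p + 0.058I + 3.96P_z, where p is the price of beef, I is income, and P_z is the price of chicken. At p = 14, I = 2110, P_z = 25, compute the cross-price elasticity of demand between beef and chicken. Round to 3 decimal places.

0.361

x = 75.9 − 1.65(14) + 0.058(2110) + 3.96(25) = 75.9 − 23.1 + 122.38 + 99 = 274.18.
∂x/∂P_z = +3.96, so E_xy = 3.96·(25/274.18) ≈ 0.361.
E_xy > 0: the goods are substitutes.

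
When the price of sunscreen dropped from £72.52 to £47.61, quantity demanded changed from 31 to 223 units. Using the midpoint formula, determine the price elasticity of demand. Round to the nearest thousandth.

-3.645

%Δq = (223 − 31)/[(31 + 223)/2] = 192/127 ≈ 1.5118.
%ΔP = (47.61 − 72.52)/[(72.52 + 47.61)/2] = -24.91/60.065 ≈ -0.4147.
Arc elasticity E = %Δq/%ΔP ≈ 1.5118/-0.4147 ≈ -3.645.
|E| > 1: demand is elastic over this range.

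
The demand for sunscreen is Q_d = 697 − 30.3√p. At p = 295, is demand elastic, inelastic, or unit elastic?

elastic

At p = 295, Q_d = 176.5804.
dQ_d/dp = −30.3/(2√p) = −30.3/(2·17.1756).
Point elasticity E = (dQ_d/dp)·(p/Q_d) = -0.8821 × 295/176.5804 ≈ -1.474.
|E| ≈ 1.474 > 1, so demand is elastic.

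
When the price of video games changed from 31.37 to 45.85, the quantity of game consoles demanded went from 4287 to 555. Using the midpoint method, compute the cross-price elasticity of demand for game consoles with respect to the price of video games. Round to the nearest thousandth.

%ΔQ_x = (555 − 4287)/[(4287+555)/2] = -3732/2421 ≈ -1.5415.
%ΔP_y = (45.85 − 31.37)/[(31.37+45.85)/2] ≈ 0.3750.
E_xy = -1.5415/0.3750 ≈ -4.110.
E_xy < 0, so game consoles and video games are complements.

-4.110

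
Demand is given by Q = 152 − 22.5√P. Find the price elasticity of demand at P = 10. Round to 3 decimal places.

-0.440

At P = 10, Q = 80.8488.
dQ/dP = −22.5/(2√P) = −22.5/(2·3.1623).
Point elasticity E = (dQ/dP)·(P/Q) = -3.5576 × 10/80.8488 ≈ -0.440.
|E| < 1, so demand is inelastic at this price.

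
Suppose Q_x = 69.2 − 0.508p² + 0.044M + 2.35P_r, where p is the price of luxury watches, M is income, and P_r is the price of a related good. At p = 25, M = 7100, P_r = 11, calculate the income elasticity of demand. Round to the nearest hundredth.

3.47

At the given point, Q_x = 69.2 − 0.508(25)² + 0.044(7100) + 2.35(11) = 69.2 − 317.5 + 312.4 + 25.85 = 89.95.
∂Q_x/∂M = +0.044, so E_I = 0.044·(7100/89.95) ≈ 3.47.
E_I > 1: normal good (luxury).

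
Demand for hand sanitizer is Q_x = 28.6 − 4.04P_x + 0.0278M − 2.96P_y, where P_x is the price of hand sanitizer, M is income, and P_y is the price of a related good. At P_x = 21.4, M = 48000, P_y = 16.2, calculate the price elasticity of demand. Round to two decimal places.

-0.07

At the given point, Q_x = 28.6 − 4.04(21.4) + 0.0278(48000) − 2.96(16.2) = 28.6 − 86.456 + 1334.4 − 47.952 = 1228.592.
∂Q_x/∂P_x = −4.04, so E_p = (−4.04)·(21.4/1228.592) ≈ -0.07.
|E_p| < 1: demand is inelastic.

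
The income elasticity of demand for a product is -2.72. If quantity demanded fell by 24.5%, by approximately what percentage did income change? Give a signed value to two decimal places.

9.01

%ΔQ ≈ E × %ΔI ⇒ %ΔI = %ΔQ / E = (-24.5%)/(-2.72) ≈ 9.01%.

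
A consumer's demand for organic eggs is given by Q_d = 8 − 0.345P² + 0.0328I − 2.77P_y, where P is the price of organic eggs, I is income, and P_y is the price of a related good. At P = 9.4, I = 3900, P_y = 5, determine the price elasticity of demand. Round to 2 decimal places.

First evaluate Q_d: 8 − 0.345(9.4)² + 0.0328(3900) − 2.77(5) = 8 − 30.4842 + 127.92 − 13.85 = 91.5858.
∂Q_d/∂P = −2·0.345·P = -6.486, so E_p = -6.486·(9.4/91.5858) ≈ -0.67.
|E_p| < 1: demand is inelastic.

-0.67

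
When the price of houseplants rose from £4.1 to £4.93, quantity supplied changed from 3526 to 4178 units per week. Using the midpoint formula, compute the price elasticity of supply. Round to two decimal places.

%Δq = (4178 − 3526)/[(3526 + 4178)/2] = 652/3852 ≈ 0.1693.
%Δp = (4.93 − 4.1)/[(4.1 + 4.93)/2] = 0.83/4.515 ≈ 0.1838.
Arc elasticity E = %Δq/%Δp ≈ 0.1693/0.1838 ≈ 0.92.
|E| < 1: supply is inelastic over this range.

0.92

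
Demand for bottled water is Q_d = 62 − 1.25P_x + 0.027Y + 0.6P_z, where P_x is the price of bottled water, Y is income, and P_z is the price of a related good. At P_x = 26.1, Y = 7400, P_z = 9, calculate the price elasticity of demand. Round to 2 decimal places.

-0.14

At the given point, Q_d = 62 − 1.25(26.1) + 0.027(7400) + 0.6(9) = 62 − 32.625 + 199.8 + 5.4 = 234.575.
∂Q_d/∂P_x = −1.25, so E_p = (−1.25)·(26.1/234.575) ≈ -0.14.
|E_p| < 1: demand is inelastic.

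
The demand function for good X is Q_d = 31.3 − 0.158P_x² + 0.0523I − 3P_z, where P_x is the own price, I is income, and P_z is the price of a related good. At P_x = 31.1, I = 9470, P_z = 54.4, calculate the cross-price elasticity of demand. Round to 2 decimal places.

-0.78

Q_d = 31.3 − 0.158(31.1)² + 0.0523(9470) − 3(54.4) = 31.3 − 152.8192 + 495.281 − 163.2 = 210.5618.
∂Q_d/∂P_z = −3, so E_xy = -3·(54.4/210.5618) ≈ -0.78.
E_xy < 0: the goods are complements.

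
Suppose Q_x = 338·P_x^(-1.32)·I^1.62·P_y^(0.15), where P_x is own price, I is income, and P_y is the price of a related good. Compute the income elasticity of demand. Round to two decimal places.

For a Cobb–Douglas (constant-elasticity) form Q_x = A·I^α·…, the elasticity with respect to I equals the exponent α at every point.
Here the exponent on I is 1.62, so the income elasticity of demand is 1.62.

1.62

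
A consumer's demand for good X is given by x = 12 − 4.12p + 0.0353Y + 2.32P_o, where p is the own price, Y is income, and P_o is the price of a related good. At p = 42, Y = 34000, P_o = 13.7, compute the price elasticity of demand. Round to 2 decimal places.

-0.16

Substituting, x = 12 − 4.12(42) + 0.0353(34000) + 2.32(13.7) = 12 − 173.04 + 1200.2 + 31.784 = 1070.944.
∂x/∂p = −4.12, so E_p = (−4.12)·(42/1070.944) ≈ -0.16.
|E_p| < 1: demand is inelastic.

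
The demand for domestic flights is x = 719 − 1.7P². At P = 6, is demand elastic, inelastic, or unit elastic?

inelastic

At P = 6, x = 657.8.
dx/dP = −2·1.7·P = −20.4.
Point elasticity E = (dx/dP)·(P/x) = -20.4 × 6/657.8 ≈ -0.186.
|E| ≈ 0.186 < 1, so demand is inelastic.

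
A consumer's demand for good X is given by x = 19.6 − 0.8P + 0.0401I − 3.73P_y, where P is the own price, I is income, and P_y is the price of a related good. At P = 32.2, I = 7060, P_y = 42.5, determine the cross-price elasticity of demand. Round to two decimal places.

At the given point, x = 19.6 − 0.8(32.2) + 0.0401(7060) − 3.73(42.5) = 19.6 − 25.76 + 283.106 − 158.525 = 118.421.
∂x/∂P_y = −3.73, so E_xy = -3.73·(42.5/118.421) ≈ -1.34.
E_xy < 0: the goods are complements.

-1.34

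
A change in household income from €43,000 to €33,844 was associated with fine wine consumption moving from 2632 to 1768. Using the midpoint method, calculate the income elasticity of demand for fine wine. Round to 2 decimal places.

%ΔQ = (1768 − 2632)/[(2632+1768)/2] = -864/2200 ≈ -0.3927.
%ΔI = (33,844 − 43,000)/[(43,000+33,844)/2] = -9156/38422 ≈ -0.2383.
E_I = %ΔQ/%ΔI ≈ 1.65.
E_I > 1: normal good (luxury).

1.65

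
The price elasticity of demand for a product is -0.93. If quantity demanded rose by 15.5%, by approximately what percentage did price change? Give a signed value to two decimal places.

-16.67

%ΔQ ≈ E × %ΔP ⇒ %ΔP = %ΔQ / E = (15.5%)/(-0.93) ≈ -16.67%.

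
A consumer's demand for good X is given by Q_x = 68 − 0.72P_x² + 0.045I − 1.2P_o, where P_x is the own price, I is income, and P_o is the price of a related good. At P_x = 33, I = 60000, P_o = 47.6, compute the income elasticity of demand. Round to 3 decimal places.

Q_x = 68 − 0.72(33)² + 0.045(60000) − 1.2(47.6) = 68 − 784.08 + 2700 − 57.12 = 1926.8.
∂Q_x/∂I = +0.045, so E_I = 0.045·(60000/1926.8) ≈ 1.401.
E_I > 1: normal good (luxury).

1.401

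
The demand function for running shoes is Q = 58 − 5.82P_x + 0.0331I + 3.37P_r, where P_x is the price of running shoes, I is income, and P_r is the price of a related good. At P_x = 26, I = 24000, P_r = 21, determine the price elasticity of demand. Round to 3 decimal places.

Substituting, Q = 58 − 5.82(26) + 0.0331(24000) + 3.37(21) = 58 − 151.32 + 794.4 + 70.77 = 771.85.
∂Q/∂P_x = −5.82, so E_p = (−5.82)·(26/771.85) ≈ -0.196.
|E_p| < 1: demand is inelastic.

-0.196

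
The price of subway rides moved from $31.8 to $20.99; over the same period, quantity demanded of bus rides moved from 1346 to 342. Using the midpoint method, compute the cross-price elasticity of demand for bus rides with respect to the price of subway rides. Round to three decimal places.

2.905

%ΔQ_x = (342 − 1346)/[(1346+342)/2] = -1004/844 ≈ -1.1896.
%ΔP_y = (20.99 − 31.8)/[(31.8+20.99)/2] ≈ -0.4095.
E_xy = -1.1896/-0.4095 ≈ 2.905.
E_xy > 0, so bus rides and subway rides are substitutes.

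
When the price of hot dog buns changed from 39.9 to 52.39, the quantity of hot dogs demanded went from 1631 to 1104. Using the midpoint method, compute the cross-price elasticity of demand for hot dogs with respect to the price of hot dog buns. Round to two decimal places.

%ΔQ_x = (1104 − 1631)/[(1631+1104)/2] = -527/1367.5 ≈ -0.3854.
%ΔP_y = (52.39 − 39.9)/[(39.9+52.39)/2] ≈ 0.2707.
E_xy = -0.3854/0.2707 ≈ -1.42.
E_xy < 0, so hot dogs and hot dog buns are complements.

-1.42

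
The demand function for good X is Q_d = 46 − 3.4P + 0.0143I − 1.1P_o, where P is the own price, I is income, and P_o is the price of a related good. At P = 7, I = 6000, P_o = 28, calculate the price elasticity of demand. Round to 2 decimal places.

Evaluating quantity at (P, I, P_o) gives Q_d = 46 − 3.4(7) + 0.0143(6000) − 1.1(28) = 46 − 23.8 + 85.8 − 30.8 = 77.2.
∂Q_d/∂P = −3.4, so E_p = (−3.4)·(7/77.2) ≈ -0.31.
|E_p| < 1: demand is inelastic.

-0.31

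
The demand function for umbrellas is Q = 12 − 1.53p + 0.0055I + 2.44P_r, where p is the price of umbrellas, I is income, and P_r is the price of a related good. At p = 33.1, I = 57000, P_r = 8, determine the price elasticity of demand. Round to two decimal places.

Substituting, Q = 12 − 1.53(33.1) + 0.0055(57000) + 2.44(8) = 12 − 50.643 + 313.5 + 19.52 = 294.377.
∂Q/∂p = −1.53, so E_p = (−1.53)·(33.1/294.377) ≈ -0.17.
|E_p| < 1: demand is inelastic.

-0.17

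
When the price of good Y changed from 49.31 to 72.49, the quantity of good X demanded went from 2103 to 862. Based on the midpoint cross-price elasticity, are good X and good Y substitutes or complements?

complements

%ΔQ_x = (862 − 2103)/[(2103+862)/2] = -1241/1482.5 ≈ -0.8371.
%ΔP_y = (72.49 − 49.31)/[(49.31+72.49)/2] ≈ 0.3806.
E_xy = -0.8371/0.3806 ≈ -2.199.
E_xy < 0, so the goods are complements.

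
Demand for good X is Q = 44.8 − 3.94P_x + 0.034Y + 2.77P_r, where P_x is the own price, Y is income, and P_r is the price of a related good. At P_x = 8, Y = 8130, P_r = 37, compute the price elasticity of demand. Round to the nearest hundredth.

-0.08

At the given point, Q = 44.8 − 3.94(8) + 0.034(8130) + 2.77(37) = 44.8 − 31.52 + 276.42 + 102.49 = 392.19.
∂Q/∂P_x = −3.94, so E_p = (−3.94)·(8/392.19) ≈ -0.08.
|E_p| < 1: demand is inelastic.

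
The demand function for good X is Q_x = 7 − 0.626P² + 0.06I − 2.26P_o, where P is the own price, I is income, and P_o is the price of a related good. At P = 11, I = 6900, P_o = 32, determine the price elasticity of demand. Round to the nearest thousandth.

Evaluating quantity at (P, I, P_o) gives Q_x = 7 − 0.626(11)² + 0.06(6900) − 2.26(32) = 7 − 75.746 + 414 − 72.32 = 272.934.
∂Q_x/∂P = −2·0.626·P = -13.772, so E_p = -13.772·(11/272.934) ≈ -0.555.
|E_p| < 1: demand is inelastic.

-0.555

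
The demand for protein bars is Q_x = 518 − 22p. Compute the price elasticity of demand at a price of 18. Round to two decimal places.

At p = 18, Q_x = 122.
dQ_x/dp = −22.
Point elasticity E = (dQ_x/dp)·(p/Q_x) = -22 × 18/122 ≈ -3.25.
|E| > 1, so demand is elastic at this price.

-3.25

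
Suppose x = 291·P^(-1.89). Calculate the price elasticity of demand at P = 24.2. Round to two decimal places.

-1.89

For a Cobb–Douglas (constant-elasticity) form x = A·P^α·…, the elasticity with respect to P equals the exponent α at every point.
Here the exponent on P is -1.89, so the price elasticity of demand is -1.89.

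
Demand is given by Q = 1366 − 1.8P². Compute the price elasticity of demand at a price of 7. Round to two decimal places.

-0.14

At P = 7, Q = 1277.8.
dQ/dP = −2·1.8·P = −25.2.
Point elasticity E = (dQ/dP)·(P/Q) = -25.2 × 7/1277.8 ≈ -0.14.
|E| < 1, so demand is inelastic at this price.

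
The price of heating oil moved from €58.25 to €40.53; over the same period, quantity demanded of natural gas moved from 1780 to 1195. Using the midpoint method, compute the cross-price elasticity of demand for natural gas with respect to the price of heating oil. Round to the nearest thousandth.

1.096

%ΔQ_x = (1195 − 1780)/[(1780+1195)/2] = -585/1487.5 ≈ -0.3933.
%ΔP_y = (40.53 − 58.25)/[(58.25+40.53)/2] ≈ -0.3588.
E_xy = -0.3933/-0.3588 ≈ 1.096.
E_xy > 0, so natural gas and heating oil are substitutes.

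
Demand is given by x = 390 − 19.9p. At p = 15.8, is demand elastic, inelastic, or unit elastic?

At p = 15.8, x = 75.58.
dx/dp = −19.9.
Point elasticity E = (dx/dp)·(p/x) = -19.9 × 15.8/75.58 ≈ -4.160.
|E| ≈ 4.160 > 1, so demand is elastic.

elastic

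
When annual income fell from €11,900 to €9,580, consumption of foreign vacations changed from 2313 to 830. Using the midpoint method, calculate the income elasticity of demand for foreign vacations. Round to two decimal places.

4.37

%ΔQ = (830 − 2313)/[(2313+830)/2] = -1483/1571.5 ≈ -0.9437.
%ΔM = (9,580 − 11,900)/[(11,900+9,580)/2] = -2320/10740 ≈ -0.2160.
E_I = %ΔQ/%ΔM ≈ 4.37.
E_I > 1: normal good (luxury).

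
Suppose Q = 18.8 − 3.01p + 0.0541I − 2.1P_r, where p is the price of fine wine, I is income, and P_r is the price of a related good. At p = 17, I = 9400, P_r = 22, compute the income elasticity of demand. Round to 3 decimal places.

1.183

At the given point, Q = 18.8 − 3.01(17) + 0.0541(9400) − 2.1(22) = 18.8 − 51.17 + 508.54 − 46.2 = 429.97.
∂Q/∂I = +0.0541, so E_I = 0.0541·(9400/429.97) ≈ 1.183.
E_I > 1: normal good (luxury).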